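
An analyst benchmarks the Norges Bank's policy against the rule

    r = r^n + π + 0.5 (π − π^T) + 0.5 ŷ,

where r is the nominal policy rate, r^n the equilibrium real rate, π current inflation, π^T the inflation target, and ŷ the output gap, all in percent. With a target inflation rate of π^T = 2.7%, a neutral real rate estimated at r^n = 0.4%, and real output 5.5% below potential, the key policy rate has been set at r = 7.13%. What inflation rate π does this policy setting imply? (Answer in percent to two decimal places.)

Output 5.5% below potential → ŷ = -5.5.
Collecting π: r = r^n + (1 + 0.5) π − 0.5 π^T + 0.5 ŷ
1.5 π = 7.13 − 0.4 + 0.5 × 2.7 − 0.5 × (-5.5) = 10.83
π = 10.83 / 1.5 = 7.22

7.22%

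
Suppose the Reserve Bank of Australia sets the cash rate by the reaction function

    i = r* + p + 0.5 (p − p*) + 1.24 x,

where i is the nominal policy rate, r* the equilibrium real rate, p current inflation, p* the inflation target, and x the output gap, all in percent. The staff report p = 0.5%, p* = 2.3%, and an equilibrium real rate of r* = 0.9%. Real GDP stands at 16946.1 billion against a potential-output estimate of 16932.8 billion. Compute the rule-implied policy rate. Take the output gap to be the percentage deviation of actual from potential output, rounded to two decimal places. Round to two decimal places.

Output gap = 100 × (16946.1 − 16932.8) / 16932.8 = 0.08%.
i = 0.90 + 0.50 + 0.5 × (0.50 − 2.30) + 1.24 × 0.08
   = 0.90 + 0.5 − 0.9 + 0.0992 = 0.60

0.60%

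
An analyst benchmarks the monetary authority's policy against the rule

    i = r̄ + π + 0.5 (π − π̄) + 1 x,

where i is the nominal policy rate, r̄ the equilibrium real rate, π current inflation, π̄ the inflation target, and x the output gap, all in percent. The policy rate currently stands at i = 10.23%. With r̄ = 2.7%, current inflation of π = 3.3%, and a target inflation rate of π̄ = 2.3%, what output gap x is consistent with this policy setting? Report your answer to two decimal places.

1 x = 10.23 − 2.7 − 3.3 − 0.5 × (3.3 − 2.3) = 3.73
x = 3.73 / 1 = 3.73

3.73%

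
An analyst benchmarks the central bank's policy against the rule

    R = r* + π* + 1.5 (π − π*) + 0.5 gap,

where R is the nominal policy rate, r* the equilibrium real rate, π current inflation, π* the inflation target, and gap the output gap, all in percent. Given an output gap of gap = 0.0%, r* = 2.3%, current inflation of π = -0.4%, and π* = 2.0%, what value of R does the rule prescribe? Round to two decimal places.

R = 2.3 + 2.0 + 1.5 × (-0.4 − 2.0) + 0.5 × 0.0
   = 2.3 + 2 − 3.6 + 0 = 0.70

0.70%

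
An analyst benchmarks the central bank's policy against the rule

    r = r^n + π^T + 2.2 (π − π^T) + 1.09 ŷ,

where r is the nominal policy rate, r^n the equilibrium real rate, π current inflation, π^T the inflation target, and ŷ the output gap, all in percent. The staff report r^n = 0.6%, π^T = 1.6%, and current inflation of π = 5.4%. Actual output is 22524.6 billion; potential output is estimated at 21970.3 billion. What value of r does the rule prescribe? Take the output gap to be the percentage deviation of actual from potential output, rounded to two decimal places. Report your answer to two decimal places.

13.31%

Output gap = 100 × (22524.6 − 21970.3) / 21970.3 = 2.52%.
r = 0.60 + 1.60 + 2.2 × (5.40 − 1.60) + 1.09 × 2.52
   = 0.60 + 1.6 + 8.36 + 2.7468 = 13.31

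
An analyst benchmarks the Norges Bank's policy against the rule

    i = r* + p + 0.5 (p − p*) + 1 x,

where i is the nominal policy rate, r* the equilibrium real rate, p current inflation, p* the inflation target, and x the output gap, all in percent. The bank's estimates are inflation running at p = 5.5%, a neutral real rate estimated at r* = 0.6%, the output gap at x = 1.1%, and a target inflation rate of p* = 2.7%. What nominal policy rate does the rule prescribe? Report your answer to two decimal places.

8.60%

i = 0.6 + 5.5 + 0.5 × (5.5 − 2.7) + 1 × 1.1
   = 0.6 + 5.5 + 1.4 + 1.1 = 8.60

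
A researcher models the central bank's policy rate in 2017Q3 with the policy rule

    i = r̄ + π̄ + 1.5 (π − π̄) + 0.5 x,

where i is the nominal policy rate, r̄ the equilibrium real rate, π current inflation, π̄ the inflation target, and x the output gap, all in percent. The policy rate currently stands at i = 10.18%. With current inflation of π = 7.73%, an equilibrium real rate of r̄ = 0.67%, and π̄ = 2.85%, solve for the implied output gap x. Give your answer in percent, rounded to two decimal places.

0.5 x = 10.18 − 0.67 − 2.85 − 1.5 × (7.73 − 2.85) = -0.66
x = -0.66 / 0.5 = -1.32

-1.32%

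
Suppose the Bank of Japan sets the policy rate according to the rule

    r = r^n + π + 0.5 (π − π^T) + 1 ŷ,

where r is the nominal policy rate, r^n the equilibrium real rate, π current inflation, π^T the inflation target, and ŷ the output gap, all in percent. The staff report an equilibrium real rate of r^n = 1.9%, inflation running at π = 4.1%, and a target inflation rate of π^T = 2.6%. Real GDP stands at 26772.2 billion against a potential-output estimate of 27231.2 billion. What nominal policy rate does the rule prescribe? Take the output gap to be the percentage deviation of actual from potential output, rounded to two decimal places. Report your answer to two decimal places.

Output gap = 100 × (26772.2 − 27231.2) / 27231.2 = -1.69%.
r = 1.90 + 4.10 + 0.5 × (4.10 − 2.60) + 1 × (-1.69)
   = 1.90 + 4.1 + 0.75 − 1.69 = 5.06

5.06%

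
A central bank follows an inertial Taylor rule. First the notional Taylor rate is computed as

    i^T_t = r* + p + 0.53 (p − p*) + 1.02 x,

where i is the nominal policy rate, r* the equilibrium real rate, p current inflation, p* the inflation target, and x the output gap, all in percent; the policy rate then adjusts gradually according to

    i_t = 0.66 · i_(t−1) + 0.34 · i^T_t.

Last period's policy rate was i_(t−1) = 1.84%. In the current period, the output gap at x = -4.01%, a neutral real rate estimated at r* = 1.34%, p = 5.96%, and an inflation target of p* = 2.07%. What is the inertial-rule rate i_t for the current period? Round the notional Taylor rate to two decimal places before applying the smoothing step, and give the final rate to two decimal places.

3.01%

i^T_t = 1.34 + 5.96 + 0.53 × (5.96 − 2.07) + 1.02 × (-4.01)
   = 1.34 + 5.96 + 2.0617 − 4.0902 = 5.27
i_t = 0.66 × 1.84 + 0.34 × 5.27 = 1.2144 + 1.7918 = 3.01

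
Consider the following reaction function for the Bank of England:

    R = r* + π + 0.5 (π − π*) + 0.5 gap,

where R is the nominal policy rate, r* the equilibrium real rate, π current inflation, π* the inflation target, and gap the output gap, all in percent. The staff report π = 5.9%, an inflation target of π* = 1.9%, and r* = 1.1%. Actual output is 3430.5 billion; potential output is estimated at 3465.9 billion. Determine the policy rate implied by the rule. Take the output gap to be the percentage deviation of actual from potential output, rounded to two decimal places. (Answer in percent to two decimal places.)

Output gap = 100 × (3430.5 − 3465.9) / 3465.9 = -1.02%.
R = 1.10 + 5.90 + 0.5 × (5.90 − 1.90) + 0.5 × (-1.02)
   = 1.10 + 5.9 + 2 − 0.51 = 8.49

8.49%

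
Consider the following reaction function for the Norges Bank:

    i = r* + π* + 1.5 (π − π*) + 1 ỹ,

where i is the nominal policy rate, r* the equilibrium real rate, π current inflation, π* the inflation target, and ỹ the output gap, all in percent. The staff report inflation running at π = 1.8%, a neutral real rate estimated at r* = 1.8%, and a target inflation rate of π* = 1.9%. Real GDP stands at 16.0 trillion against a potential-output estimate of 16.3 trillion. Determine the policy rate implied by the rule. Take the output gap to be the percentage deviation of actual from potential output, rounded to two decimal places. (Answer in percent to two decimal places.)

1.71%

Output gap = 100 × (16.0 − 16.3) / 16.3 = -1.84%.
i = 1.80 + 1.90 + 1.5 × (1.80 − 1.90) + 1 × (-1.84)
   = 1.80 + 1.9 − 0.15 − 1.84 = 1.71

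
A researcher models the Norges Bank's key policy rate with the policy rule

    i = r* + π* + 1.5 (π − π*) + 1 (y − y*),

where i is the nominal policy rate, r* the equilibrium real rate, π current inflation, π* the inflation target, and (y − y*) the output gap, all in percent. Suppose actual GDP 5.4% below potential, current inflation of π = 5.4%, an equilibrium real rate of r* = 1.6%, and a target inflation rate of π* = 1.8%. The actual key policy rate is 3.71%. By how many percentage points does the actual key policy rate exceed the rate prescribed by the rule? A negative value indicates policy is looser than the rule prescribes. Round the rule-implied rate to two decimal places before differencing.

Output 5.4% below potential → (y − y*) = -5.4.
i = 1.6 + 1.8 + 1.5 × (5.4 − 1.8) + 1 × (-5.4)
   = 1.6 + 1.8 + 5.4 − 5.4 = 3.40
Deviation = 3.71 − 3.40 = 0.31 pp.

0.31 pp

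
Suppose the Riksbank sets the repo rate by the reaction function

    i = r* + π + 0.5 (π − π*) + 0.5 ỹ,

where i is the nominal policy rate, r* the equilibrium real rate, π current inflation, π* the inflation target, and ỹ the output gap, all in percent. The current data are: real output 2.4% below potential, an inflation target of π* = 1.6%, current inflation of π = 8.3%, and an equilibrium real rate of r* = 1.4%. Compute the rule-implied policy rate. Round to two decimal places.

11.85%

Output 2.4% below potential → ỹ = -2.4.
i = 1.4 + 8.3 + 0.5 × (8.3 − 1.6) + 0.5 × (-2.4)
   = 1.4 + 8.3 + 3.35 − 1.2 = 11.85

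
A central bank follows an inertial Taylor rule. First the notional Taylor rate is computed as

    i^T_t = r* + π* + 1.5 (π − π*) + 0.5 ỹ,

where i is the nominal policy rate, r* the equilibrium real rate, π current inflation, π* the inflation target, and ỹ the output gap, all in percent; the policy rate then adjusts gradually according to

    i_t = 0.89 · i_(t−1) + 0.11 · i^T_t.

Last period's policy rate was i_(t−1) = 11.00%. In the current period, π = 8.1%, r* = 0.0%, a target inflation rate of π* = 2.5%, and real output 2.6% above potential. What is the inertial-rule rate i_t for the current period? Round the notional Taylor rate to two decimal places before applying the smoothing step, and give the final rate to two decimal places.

11.13%

Output 2.6% above potential → ỹ = 2.6.
i^T_t = 0.0 + 2.5 + 1.5 × (8.1 − 2.5) + 0.5 × 2.6
   = 0.0 + 2.5 + 8.4 + 1.3 = 12.20
i_t = 0.89 × 11.00 + 0.11 × 12.20 = 9.79 + 1.342 = 11.13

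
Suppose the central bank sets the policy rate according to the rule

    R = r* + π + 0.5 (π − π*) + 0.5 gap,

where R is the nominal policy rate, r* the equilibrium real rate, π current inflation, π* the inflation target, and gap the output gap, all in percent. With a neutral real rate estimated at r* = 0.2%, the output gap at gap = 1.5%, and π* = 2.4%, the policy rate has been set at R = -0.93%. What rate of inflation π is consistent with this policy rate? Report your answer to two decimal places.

Collecting π: R = r* + (1 + 0.5) π − 0.5 π* + 0.5 gap
1.5 π = -0.93 − 0.2 + 0.5 × 2.4 − 0.5 × 1.5 = -0.68
π = -0.68 / 1.5 = -0.45

-0.45%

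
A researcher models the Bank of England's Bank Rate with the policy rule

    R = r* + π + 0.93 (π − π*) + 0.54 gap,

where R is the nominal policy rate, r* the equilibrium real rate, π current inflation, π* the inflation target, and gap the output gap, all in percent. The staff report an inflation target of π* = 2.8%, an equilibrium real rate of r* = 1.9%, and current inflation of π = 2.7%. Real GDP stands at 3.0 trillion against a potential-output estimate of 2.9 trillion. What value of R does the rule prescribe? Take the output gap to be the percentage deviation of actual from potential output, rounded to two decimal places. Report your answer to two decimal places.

Output gap = 100 × (3.0 − 2.9) / 2.9 = 3.45%.
R = 1.90 + 2.70 + 0.93 × (2.70 − 2.80) + 0.54 × 3.45
   = 1.90 + 2.7 − 0.093 + 1.863 = 6.37

6.37%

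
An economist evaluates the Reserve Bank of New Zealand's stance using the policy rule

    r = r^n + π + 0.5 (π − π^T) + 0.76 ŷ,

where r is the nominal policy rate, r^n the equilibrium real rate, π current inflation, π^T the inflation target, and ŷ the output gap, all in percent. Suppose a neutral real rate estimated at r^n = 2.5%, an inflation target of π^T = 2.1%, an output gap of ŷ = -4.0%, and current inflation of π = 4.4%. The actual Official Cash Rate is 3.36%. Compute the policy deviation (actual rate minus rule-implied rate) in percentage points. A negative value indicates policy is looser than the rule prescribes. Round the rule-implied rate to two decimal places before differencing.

r = 2.5 + 4.4 + 0.5 × (4.4 − 2.1) + 0.76 × (-4.0)
   = 2.5 + 4.4 + 1.15 − 3.04 = 5.01
Deviation = 3.36 − 5.01 = -1.65 pp.

-1.65 pp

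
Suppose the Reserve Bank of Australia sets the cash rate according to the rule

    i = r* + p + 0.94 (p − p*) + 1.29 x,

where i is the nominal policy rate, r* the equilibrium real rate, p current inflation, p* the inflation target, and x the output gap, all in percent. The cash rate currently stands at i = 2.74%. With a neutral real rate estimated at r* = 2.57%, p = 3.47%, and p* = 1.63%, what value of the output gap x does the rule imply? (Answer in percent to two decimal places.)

1.29 x = 2.74 − 2.57 − 3.47 − 0.94 × (3.47 − 1.63) = -5.0296
x = -5.0296 / 1.29 = -3.90

-3.90%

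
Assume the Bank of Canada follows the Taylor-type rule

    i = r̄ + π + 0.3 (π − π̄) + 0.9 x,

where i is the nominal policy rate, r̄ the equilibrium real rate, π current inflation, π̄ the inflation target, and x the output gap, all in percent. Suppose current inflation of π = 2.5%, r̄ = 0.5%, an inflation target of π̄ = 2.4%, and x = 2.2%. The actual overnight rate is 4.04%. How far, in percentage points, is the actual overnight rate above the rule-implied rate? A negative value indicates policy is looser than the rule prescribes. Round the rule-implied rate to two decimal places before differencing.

i = 0.5 + 2.5 + 0.3 × (2.5 − 2.4) + 0.9 × 2.2
   = 0.5 + 2.5 + 0.03 + 1.98 = 5.01
Deviation = 4.04 − 5.01 = -0.97 pp.

-0.97 pp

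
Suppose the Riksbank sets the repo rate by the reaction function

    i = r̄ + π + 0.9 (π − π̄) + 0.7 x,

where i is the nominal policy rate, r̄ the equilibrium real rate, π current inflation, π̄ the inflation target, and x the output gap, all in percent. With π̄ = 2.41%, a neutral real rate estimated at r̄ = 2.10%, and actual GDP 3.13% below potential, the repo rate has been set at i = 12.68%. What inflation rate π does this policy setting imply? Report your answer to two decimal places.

Output 3.13% below potential → x = -3.13.
Collecting π: i = r̄ + (1 + 0.9) π − 0.9 π̄ + 0.7 x
1.9 π = 12.68 − 2.10 + 0.9 × 2.41 − 0.7 × (-3.13) = 14.94
π = 14.94 / 1.9 = 7.86

7.86%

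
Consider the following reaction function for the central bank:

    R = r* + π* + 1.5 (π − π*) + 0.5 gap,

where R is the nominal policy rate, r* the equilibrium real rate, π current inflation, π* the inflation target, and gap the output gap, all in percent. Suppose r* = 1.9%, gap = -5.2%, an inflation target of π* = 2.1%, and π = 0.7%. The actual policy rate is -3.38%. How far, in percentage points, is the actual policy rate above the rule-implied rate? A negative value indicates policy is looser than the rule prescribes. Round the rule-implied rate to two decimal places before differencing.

-2.68 pp

R = 1.9 + 2.1 + 1.5 × (0.7 − 2.1) + 0.5 × (-5.2)
   = 1.9 + 2.1 − 2.1 − 2.6 = -0.70
Deviation = -3.38 − (-0.70) = -2.68 pp.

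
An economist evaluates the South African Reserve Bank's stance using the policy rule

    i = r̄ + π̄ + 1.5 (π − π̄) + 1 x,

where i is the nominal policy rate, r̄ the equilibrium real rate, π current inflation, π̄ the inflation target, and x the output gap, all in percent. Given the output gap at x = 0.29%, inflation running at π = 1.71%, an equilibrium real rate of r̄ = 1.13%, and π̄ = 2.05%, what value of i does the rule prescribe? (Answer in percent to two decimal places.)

i = 1.13 + 2.05 + 1.5 × (1.71 − 2.05) + 1 × 0.29
   = 1.13 + 2.05 − 0.51 + 0.29 = 2.96

2.96%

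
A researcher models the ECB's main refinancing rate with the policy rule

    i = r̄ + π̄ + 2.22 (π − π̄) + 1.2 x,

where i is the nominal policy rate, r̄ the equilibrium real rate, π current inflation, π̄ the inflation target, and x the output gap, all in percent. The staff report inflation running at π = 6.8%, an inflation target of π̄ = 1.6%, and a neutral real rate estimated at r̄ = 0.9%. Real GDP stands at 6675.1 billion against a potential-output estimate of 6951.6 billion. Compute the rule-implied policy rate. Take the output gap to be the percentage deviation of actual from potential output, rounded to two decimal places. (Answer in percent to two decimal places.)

Output gap = 100 × (6675.1 − 6951.6) / 6951.6 = -3.98%.
i = 0.90 + 1.60 + 2.22 × (6.80 − 1.60) + 1.2 × (-3.98)
   = 0.90 + 1.6 + 11.544 − 4.776 = 9.27

9.27%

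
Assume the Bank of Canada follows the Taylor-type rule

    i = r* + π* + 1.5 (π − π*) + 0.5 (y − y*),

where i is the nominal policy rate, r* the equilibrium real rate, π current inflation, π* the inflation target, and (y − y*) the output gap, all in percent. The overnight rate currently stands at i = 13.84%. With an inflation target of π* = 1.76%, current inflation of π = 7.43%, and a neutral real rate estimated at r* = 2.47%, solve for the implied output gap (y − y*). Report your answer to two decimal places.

0.5 (y − y*) = 13.84 − 2.47 − 1.76 − 1.5 × (7.43 − 1.76) = 1.105
(y − y*) = 1.105 / 0.5 = 2.21

2.21%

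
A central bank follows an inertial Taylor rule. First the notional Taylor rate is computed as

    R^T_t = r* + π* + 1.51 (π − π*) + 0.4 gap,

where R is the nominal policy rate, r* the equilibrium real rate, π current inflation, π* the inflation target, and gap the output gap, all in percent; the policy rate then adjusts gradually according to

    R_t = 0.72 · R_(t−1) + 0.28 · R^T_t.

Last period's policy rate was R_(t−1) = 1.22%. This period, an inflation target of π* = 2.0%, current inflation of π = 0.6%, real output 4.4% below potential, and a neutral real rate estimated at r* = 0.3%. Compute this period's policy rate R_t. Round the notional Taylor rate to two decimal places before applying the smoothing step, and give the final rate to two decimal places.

0.44%

Output 4.4% below potential → gap = -4.4.
R^T_t = 0.3 + 2.0 + 1.51 × (0.6 − 2.0) + 0.4 × (-4.4)
   = 0.3 + 2 − 2.114 − 1.76 = -1.57
R_t = 0.72 × 1.22 + 0.28 × (-1.57) = 0.8784 − 0.4396 = 0.44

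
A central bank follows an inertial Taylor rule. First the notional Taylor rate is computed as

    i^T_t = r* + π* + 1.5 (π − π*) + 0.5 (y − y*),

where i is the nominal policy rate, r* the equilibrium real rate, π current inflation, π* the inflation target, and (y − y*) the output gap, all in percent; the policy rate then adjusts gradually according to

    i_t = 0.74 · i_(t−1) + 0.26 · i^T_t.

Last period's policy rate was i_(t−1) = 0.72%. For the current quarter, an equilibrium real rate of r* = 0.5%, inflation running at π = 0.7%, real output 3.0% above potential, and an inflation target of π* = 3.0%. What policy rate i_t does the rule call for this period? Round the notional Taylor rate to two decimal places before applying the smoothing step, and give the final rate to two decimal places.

Output 3.0% above potential → (y − y*) = 3.0.
i^T_t = 0.5 + 3.0 + 1.5 × (0.7 − 3.0) + 0.5 × 3.0
   = 0.5 + 3 − 3.45 + 1.5 = 1.55
i_t = 0.74 × 0.72 + 0.26 × 1.55 = 0.5328 + 0.403 = 0.94

0.94%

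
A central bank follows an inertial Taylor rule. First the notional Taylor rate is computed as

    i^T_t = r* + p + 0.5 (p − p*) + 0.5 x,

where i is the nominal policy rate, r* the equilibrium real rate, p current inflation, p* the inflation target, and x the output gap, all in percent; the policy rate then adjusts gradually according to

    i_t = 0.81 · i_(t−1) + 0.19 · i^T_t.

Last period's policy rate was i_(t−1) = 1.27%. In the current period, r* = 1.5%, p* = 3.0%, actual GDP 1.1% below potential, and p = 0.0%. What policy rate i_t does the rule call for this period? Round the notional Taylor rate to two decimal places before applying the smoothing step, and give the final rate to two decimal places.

Output 1.1% below potential → x = -1.1.
i^T_t = 1.5 + 0.0 + 0.5 × (0.0 − 3.0) + 0.5 × (-1.1)
   = 1.5 + 0 − 1.5 − 0.55 = -0.55
i_t = 0.81 × 1.27 + 0.19 × (-0.55) = 1.0287 − 0.1045 = 0.92

0.92%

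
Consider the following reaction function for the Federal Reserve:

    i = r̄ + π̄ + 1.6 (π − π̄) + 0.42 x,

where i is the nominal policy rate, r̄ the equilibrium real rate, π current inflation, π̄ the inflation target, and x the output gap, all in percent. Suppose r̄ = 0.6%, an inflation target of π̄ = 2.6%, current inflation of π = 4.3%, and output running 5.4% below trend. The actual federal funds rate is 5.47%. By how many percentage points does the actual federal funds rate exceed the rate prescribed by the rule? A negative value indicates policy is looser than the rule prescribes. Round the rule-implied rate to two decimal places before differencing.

Output 5.4% below potential → x = -5.4.
i = 0.6 + 2.6 + 1.6 × (4.3 − 2.6) + 0.42 × (-5.4)
   = 0.6 + 2.6 + 2.72 − 2.268 = 3.65
Deviation = 5.47 − 3.65 = 1.82 pp.

1.82 pp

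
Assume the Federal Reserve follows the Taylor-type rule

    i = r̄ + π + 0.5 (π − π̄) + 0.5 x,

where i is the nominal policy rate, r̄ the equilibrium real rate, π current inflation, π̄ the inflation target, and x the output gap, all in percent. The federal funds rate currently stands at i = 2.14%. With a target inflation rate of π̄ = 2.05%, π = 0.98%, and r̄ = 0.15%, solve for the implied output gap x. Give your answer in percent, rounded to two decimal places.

0.5 x = 2.14 − 0.15 − 0.98 − 0.5 × (0.98 − 2.05) = 1.545
x = 1.545 / 0.5 = 3.09

3.09%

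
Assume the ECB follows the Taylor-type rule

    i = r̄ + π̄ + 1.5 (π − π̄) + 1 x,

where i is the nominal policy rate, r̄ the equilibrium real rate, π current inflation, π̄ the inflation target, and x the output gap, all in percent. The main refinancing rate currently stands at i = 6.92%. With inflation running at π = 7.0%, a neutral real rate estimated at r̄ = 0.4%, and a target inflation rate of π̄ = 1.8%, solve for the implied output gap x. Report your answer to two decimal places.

1 x = 6.92 − 0.4 − 1.8 − 1.5 × (7.0 − 1.8) = -3.08
x = -3.08 / 1 = -3.08

-3.08%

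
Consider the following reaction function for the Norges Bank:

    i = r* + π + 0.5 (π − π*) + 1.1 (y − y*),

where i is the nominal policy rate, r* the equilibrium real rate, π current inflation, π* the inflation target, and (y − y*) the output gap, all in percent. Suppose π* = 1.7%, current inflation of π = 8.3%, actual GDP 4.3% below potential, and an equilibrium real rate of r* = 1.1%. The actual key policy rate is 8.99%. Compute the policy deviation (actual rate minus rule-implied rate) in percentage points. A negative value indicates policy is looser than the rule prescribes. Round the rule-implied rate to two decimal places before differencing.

1.02 pp

Output 4.3% below potential → (y − y*) = -4.3.
i = 1.1 + 8.3 + 0.5 × (8.3 − 1.7) + 1.1 × (-4.3)
   = 1.1 + 8.3 + 3.3 − 4.73 = 7.97
Deviation = 8.99 − 7.97 = 1.02 pp.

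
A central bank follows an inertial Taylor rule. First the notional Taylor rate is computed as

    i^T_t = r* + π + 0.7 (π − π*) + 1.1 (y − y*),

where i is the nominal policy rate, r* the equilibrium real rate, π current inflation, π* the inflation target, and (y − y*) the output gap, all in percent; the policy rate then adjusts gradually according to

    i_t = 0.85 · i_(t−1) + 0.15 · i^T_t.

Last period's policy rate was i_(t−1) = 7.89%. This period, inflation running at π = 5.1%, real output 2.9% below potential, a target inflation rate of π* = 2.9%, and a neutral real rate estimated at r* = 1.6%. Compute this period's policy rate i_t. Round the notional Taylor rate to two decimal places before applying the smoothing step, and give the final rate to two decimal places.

7.46%

Output 2.9% below potential → (y − y*) = -2.9.
i^T_t = 1.6 + 5.1 + 0.7 × (5.1 − 2.9) + 1.1 × (-2.9)
   = 1.6 + 5.1 + 1.54 − 3.19 = 5.05
i_t = 0.85 × 7.89 + 0.15 × 5.05 = 6.7065 + 0.7575 = 7.46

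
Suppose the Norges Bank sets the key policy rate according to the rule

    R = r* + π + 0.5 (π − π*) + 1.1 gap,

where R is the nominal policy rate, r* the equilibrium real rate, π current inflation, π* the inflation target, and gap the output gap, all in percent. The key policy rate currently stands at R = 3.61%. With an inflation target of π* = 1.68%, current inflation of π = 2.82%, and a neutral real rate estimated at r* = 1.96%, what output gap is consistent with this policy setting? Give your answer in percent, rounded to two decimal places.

1.1 gap = 3.61 − 1.96 − 2.82 − 0.5 × (2.82 − 1.68) = -1.74
gap = -1.74 / 1.1 = -1.58

-1.58%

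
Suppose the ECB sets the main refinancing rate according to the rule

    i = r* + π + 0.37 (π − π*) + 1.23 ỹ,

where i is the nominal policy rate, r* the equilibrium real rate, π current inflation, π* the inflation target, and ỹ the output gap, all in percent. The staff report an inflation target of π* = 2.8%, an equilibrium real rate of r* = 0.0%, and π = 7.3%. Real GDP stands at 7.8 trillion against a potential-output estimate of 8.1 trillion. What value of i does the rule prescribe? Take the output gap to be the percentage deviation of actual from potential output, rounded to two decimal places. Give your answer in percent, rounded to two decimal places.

4.41%

Output gap = 100 × (7.8 − 8.1) / 8.1 = -3.70%.
i = 0.00 + 7.30 + 0.37 × (7.30 − 2.80) + 1.23 × (-3.70)
   = 0.00 + 7.3 + 1.665 − 4.551 = 4.41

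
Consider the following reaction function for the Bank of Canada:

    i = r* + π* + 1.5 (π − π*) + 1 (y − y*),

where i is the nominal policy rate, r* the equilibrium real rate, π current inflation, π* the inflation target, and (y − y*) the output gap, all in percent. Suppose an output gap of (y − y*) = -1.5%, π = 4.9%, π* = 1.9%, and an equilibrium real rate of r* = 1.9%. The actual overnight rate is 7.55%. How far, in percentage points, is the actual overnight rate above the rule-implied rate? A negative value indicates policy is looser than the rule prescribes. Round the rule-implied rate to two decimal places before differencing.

i = 1.9 + 1.9 + 1.5 × (4.9 − 1.9) + 1 × (-1.5)
   = 1.9 + 1.9 + 4.5 − 1.5 = 6.80
Deviation = 7.55 − 6.80 = 0.75 pp.

0.75 pp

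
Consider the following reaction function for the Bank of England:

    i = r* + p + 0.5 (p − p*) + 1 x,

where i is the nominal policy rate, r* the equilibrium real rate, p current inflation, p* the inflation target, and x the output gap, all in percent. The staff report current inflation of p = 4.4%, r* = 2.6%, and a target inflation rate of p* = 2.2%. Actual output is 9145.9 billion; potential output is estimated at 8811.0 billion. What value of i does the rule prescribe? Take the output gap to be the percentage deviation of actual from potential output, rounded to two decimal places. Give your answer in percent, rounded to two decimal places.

Output gap = 100 × (9145.9 − 8811.0) / 8811.0 = 3.80%.
i = 2.60 + 4.40 + 0.5 × (4.40 − 2.20) + 1 × 3.80
   = 2.60 + 4.4 + 1.1 + 3.8 = 11.90

11.90%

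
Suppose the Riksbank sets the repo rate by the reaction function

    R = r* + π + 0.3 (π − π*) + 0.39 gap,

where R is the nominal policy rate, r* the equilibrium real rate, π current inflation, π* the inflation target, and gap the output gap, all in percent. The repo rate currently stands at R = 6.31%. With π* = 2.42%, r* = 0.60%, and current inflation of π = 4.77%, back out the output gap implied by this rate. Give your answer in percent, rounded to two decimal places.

0.39 gap = 6.31 − 0.60 − 4.77 − 0.3 × (4.77 − 2.42) = 0.235
gap = 0.235 / 0.39 = 0.60

0.60%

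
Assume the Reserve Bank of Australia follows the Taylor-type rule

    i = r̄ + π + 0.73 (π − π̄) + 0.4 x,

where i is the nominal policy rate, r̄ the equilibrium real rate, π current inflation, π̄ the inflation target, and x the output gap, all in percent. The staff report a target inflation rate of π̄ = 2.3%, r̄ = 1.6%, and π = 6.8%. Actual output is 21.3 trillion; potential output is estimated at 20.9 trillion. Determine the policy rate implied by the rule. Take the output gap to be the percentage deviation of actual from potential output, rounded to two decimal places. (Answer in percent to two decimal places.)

12.45%

Output gap = 100 × (21.3 − 20.9) / 20.9 = 1.91%.
i = 1.60 + 6.80 + 0.73 × (6.80 − 2.30) + 0.4 × 1.91
   = 1.60 + 6.8 + 3.285 + 0.764 = 12.45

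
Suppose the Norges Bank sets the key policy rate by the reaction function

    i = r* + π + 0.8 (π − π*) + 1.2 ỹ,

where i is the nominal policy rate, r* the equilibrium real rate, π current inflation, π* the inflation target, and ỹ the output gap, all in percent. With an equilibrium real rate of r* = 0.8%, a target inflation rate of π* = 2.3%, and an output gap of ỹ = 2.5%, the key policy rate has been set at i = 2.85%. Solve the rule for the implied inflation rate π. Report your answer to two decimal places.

Collecting π: i = r* + (1 + 0.8) π − 0.8 π* + 1.2 ỹ
1.8 π = 2.85 − 0.8 + 0.8 × 2.3 − 1.2 × 2.5 = 0.89
π = 0.89 / 1.8 = 0.49

0.49%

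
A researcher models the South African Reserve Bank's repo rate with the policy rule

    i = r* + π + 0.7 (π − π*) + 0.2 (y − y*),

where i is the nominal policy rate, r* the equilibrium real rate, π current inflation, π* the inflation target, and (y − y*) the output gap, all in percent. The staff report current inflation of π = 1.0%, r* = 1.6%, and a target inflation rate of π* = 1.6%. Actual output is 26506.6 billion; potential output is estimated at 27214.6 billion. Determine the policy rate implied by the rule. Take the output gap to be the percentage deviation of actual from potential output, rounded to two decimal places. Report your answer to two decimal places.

1.66%

Output gap = 100 × (26506.6 − 27214.6) / 27214.6 = -2.60%.
i = 1.60 + 1.00 + 0.7 × (1.00 − 1.60) + 0.2 × (-2.60)
   = 1.60 + 1 − 0.42 − 0.52 = 1.66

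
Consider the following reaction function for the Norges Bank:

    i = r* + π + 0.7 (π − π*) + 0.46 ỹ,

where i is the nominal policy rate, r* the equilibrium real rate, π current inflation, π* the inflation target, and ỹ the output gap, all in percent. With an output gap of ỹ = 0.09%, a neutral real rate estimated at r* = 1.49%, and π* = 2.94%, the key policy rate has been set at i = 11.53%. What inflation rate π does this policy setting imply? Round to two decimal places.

Collecting π: i = r* + (1 + 0.7) π − 0.7 π* + 0.46 ỹ
1.7 π = 11.53 − 1.49 + 0.7 × 2.94 − 0.46 × 0.09 = 12.0566
π = 12.0566 / 1.7 = 7.09

7.09%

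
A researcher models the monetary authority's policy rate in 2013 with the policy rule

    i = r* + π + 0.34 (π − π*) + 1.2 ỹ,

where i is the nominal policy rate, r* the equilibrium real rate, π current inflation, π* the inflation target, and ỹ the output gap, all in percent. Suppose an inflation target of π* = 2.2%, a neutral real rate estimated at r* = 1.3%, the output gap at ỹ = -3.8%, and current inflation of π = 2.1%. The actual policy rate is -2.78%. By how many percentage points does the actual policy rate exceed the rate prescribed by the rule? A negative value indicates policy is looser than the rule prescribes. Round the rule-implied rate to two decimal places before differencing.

i = 1.3 + 2.1 + 0.34 × (2.1 − 2.2) + 1.2 × (-3.8)
   = 1.3 + 2.1 − 0.034 − 4.56 = -1.19
Deviation = -2.78 − (-1.19) = -1.59 pp.

-1.59 pp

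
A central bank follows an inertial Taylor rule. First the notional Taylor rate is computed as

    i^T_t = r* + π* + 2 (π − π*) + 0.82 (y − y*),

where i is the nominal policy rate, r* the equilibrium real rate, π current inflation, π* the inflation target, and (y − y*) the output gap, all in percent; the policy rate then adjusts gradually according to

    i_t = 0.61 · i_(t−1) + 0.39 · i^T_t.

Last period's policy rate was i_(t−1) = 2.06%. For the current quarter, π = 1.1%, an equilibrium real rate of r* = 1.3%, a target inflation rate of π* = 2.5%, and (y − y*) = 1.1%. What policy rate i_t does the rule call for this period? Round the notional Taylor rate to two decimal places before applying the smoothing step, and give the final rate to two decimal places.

i^T_t = 1.3 + 2.5 + 2 × (1.1 − 2.5) + 0.82 × 1.1
   = 1.3 + 2.5 − 2.8 + 0.902 = 1.90
i_t = 0.61 × 2.06 + 0.39 × 1.90 = 1.2566 + 0.741 = 2.00

2.00%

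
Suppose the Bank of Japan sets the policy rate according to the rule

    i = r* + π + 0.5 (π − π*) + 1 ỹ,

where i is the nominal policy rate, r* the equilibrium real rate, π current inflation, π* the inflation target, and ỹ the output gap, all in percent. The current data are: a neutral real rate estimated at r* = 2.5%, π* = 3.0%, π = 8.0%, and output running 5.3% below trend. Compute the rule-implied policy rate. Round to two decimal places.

7.70%

Output 5.3% below potential → ỹ = -5.3.
i = 2.5 + 8.0 + 0.5 × (8.0 − 3.0) + 1 × (-5.3)
   = 2.5 + 8 + 2.5 − 5.3 = 7.70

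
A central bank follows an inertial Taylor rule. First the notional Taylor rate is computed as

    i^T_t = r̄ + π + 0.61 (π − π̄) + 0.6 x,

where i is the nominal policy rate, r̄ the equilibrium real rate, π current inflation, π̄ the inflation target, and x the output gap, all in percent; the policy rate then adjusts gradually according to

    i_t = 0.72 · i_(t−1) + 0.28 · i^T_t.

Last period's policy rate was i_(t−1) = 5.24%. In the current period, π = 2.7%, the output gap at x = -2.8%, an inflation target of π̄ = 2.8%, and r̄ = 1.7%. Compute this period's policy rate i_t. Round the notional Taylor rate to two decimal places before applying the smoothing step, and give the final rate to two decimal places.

4.52%

i^T_t = 1.7 + 2.7 + 0.61 × (2.7 − 2.8) + 0.6 × (-2.8)
   = 1.7 + 2.7 − 0.061 − 1.68 = 2.66
i_t = 0.72 × 5.24 + 0.28 × 2.66 = 3.7728 + 0.7448 = 4.52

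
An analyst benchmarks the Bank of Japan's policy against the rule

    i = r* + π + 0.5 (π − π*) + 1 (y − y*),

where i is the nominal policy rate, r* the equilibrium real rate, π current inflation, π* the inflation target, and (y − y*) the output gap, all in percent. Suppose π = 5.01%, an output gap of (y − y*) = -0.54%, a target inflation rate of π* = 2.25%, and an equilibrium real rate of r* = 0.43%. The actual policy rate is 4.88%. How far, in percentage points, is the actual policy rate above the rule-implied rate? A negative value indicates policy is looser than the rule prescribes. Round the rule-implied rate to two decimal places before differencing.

i = 0.43 + 5.01 + 0.5 × (5.01 − 2.25) + 1 × (-0.54)
   = 0.43 + 5.01 + 1.38 − 0.54 = 6.28
Deviation = 4.88 − 6.28 = -1.40 pp.

-1.40 pp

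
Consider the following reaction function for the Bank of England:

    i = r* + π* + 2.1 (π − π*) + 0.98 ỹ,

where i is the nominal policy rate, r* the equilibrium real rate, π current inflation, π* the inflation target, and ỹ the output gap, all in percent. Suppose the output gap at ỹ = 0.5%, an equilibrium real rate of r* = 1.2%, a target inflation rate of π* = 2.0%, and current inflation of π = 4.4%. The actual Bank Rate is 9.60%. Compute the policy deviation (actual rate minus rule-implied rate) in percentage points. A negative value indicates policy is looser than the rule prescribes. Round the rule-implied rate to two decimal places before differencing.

0.87 pp

i = 1.2 + 2.0 + 2.1 × (4.4 − 2.0) + 0.98 × 0.5
   = 1.2 + 2 + 5.04 + 0.49 = 8.73
Deviation = 9.60 − 8.73 = 0.87 pp.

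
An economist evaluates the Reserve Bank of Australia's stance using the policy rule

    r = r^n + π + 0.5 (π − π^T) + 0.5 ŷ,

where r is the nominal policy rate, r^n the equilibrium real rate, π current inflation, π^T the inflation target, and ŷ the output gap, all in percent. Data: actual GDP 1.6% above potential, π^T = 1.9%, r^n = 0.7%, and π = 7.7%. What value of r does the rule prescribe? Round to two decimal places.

12.10%

Output 1.6% above potential → ŷ = 1.6.
r = 0.7 + 7.7 + 0.5 × (7.7 − 1.9) + 0.5 × 1.6
   = 0.7 + 7.7 + 2.9 + 0.8 = 12.10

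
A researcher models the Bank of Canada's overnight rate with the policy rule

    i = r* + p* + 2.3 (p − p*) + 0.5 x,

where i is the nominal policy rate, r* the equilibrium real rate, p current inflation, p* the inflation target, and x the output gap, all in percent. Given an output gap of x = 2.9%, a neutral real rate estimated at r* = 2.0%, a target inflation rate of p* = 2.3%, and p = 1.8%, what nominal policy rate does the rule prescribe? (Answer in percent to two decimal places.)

i = 2.0 + 2.3 + 2.3 × (1.8 − 2.3) + 0.5 × 2.9
   = 2.0 + 2.3 − 1.15 + 1.45 = 4.60

4.60%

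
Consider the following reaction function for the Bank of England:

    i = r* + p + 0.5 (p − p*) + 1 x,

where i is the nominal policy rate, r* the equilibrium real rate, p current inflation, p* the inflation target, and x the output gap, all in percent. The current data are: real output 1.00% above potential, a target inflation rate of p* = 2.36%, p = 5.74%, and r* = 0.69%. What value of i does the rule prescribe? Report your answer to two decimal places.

9.12%

Output 1.00% above potential → x = 1.00.
i = 0.69 + 5.74 + 0.5 × (5.74 − 2.36) + 1 × 1.00
   = 0.69 + 5.74 + 1.69 + 1 = 9.12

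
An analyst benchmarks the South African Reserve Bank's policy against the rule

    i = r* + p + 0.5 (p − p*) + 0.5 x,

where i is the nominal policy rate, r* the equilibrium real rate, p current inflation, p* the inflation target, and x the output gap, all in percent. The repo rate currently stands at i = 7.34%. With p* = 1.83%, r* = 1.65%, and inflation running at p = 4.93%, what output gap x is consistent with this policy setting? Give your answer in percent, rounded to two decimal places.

0.5 x = 7.34 − 1.65 − 4.93 − 0.5 × (4.93 − 1.83) = -0.79
x = -0.79 / 0.5 = -1.58

-1.58%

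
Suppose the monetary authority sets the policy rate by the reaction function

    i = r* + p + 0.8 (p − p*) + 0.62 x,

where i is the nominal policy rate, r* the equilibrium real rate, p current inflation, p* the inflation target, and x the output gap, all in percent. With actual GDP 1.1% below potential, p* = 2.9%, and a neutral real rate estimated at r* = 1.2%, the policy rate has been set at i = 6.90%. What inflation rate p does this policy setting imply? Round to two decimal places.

Output 1.1% below potential → x = -1.1.
Collecting p: i = r* + (1 + 0.8) p − 0.8 p* + 0.62 x
1.8 p = 6.90 − 1.2 + 0.8 × 2.9 − 0.62 × (-1.1) = 8.702
p = 8.702 / 1.8 = 4.83

4.83%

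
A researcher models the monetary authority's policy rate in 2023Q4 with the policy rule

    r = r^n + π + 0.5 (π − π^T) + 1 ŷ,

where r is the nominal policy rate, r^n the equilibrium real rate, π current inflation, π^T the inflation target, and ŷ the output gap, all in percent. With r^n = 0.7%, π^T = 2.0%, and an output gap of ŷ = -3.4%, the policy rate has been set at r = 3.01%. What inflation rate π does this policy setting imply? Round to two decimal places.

4.47%

Collecting π: r = r^n + (1 + 0.5) π − 0.5 π^T + 1 ŷ
1.5 π = 3.01 − 0.7 + 0.5 × 2.0 − 1 × (-3.4) = 6.71
π = 6.71 / 1.5 = 4.47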